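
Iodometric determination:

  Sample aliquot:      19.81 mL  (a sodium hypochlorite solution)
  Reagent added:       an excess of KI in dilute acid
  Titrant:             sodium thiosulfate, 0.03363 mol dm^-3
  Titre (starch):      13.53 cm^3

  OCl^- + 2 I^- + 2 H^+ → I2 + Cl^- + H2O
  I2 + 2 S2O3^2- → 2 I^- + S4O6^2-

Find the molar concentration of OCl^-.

0.01148 mol/L

n(S2O3^2-) = 0.01353 × 0.03363 = 4.550 × 10^-4 mol
n(I2) = n(S2O3^2-)/2 = 2.275 × 10^-4 mol
n(OCl^-) in the aliquot = 2.275 × 10^-4 mol (1:1 ratio)
[OCl^-] = 2.275 × 10^-4 / 0.01981 = 0.01148 mol/L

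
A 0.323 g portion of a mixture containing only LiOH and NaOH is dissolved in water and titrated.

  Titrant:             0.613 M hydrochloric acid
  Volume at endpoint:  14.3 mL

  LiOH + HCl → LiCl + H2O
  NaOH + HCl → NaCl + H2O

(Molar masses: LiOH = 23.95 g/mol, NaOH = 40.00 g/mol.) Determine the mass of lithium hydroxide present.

0.0412 g

n(HCl) = 0.0143 × 0.613 = 8.77 × 10^-3 mol
Let x = n(LiOH), y = n(NaOH).
Titrant: 1x + 1y = 8.77 × 10^-3;  mass: 23.95x + 40.00y = 0.323
Solving, x = 1.72 × 10^-3 mol, y = 7.04 × 10^-3 mol
mass of LiOH = 1.72 × 10^-3 × 23.95 = 0.0412 g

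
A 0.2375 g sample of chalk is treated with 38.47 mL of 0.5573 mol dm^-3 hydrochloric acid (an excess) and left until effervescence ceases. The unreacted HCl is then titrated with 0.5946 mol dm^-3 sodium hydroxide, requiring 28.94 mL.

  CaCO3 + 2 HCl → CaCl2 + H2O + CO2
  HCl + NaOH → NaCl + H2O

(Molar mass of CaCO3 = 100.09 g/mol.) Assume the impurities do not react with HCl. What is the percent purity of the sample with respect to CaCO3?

89.17 %

n(HCl) added = 0.03847 × 0.5573 = 0.02144 mol
n(NaOH) used in back-titration = 0.02894 × 0.5946 = 0.01721 mol
n(HCl) left over = 0.01721 mol (1:1 ratio)
n(HCl) consumed by analyte = 0.02144 − 0.01721 = 4.232 × 10^-3 mol
From the 1:2 ratio, n(CaCO3) = 1/2 × 4.232 × 10^-3 = 2.116 × 10^-3 mol
mass of CaCO3 = 2.116 × 10^-3 × 100.09 = 0.2118 g
% CaCO3 = 0.2118 / 0.2375 × 100 = 89.17 %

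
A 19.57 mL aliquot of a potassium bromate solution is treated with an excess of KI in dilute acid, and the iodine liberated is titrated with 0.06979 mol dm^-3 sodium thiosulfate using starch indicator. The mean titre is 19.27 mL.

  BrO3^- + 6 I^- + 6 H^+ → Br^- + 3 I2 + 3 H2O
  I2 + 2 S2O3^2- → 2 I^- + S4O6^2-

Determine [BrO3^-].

0.01145 mol/L

n(S2O3^2-) = 0.01927 × 0.06979 = 1.345 × 10^-3 mol
n(I2) = n(S2O3^2-)/2 = 6.724 × 10^-4 mol
From the 1:3 ratio, n(BrO3^-) in the aliquot = 1/3 × 6.724 × 10^-4 = 2.241 × 10^-4 mol
[BrO3^-] = 2.241 × 10^-4 / 0.01957 = 0.01145 mol/L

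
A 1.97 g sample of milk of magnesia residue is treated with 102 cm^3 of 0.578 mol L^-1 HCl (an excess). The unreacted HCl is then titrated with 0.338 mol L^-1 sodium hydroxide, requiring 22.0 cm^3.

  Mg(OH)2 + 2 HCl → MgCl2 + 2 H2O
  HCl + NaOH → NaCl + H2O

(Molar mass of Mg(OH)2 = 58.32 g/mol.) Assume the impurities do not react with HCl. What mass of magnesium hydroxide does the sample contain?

1.50 g

n(HCl) added = 0.102 × 0.578 = 0.0590 mol
n(NaOH) used in back-titration = 0.0220 × 0.338 = 7.44 × 10^-3 mol
n(HCl) left over = 7.44 × 10^-3 mol (1:1 ratio)
n(HCl) consumed by analyte = 0.0590 − 7.44 × 10^-3 = 0.0515 mol
From the 1:2 ratio, n(Mg(OH)2) = 1/2 × 0.0515 = 0.0258 mol
mass of Mg(OH)2 = 0.0258 × 58.32 = 1.50 g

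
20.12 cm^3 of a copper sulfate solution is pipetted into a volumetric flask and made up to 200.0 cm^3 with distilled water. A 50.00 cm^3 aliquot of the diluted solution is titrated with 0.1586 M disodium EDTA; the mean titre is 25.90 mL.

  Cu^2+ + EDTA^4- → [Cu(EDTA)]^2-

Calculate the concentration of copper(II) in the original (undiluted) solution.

0.8166 M

n(EDTA) = 0.02590 × 0.1586 = 4.108 × 10^-3 mol
n(Cu2+) in the aliquot = 4.108 × 10^-3 mol (1:1 ratio)
[Cu2+]_dilute = 4.108 × 10^-3 / 0.05000 = 0.08215 mol/L
Dilution factor = 200.0 / 20.12 = 9.940
[Cu2+]_stock = 0.08215 × 9.940 = 0.8166 mol/L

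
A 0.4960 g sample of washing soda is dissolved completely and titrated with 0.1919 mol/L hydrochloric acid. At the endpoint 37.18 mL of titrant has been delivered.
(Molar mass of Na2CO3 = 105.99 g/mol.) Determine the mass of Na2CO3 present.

Na2CO3 + 2 HCl → 2 NaCl + H2O + CO2
n(HCl) = 0.03718 L × 0.1919 mol/L = 7.135 × 10^-3 mol
From the 1:2 ratio, n(Na2CO3) = 1/2 × 7.135 × 10^-3 = 3.567 × 10^-3 mol
mass of Na2CO3 = 3.567 × 10^-3 × 105.99 g/mol = 0.3781 g

0.3781 g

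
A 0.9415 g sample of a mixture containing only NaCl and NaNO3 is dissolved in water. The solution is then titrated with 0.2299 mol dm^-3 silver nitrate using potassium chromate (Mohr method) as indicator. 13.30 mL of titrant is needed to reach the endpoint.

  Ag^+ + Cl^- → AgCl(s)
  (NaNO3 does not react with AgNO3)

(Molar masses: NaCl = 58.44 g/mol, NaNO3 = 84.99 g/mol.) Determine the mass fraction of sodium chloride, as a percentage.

n(AgNO3) = 0.01330 × 0.2299 = 3.058 × 10^-3 mol
Let x = n(NaCl), y = n(NaNO3).
Titrant: 1x = 3.058 × 10^-3;  mass: 58.44x + 84.99y = 0.9415
Solving, x = 3.058 × 10^-3 mol, y = 8.975 × 10^-3 mol
mass of NaCl = 3.058 × 10^-3 × 58.44 = 0.1787 g
% NaCl = 0.1787 / 0.9415 × 100 = 18.98 %

18.98 %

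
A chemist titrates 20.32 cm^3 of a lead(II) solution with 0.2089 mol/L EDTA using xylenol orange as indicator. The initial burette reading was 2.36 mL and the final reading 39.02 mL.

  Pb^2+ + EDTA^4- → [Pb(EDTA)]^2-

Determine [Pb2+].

0.3769 mol/L

n(EDTA) = 0.03666 L × 0.2089 mol/L = 7.658 × 10^-3 mol
n(Pb2+) = 7.658 × 10^-3 mol (1:1 mole ratio)
[Pb2+] = 7.658 × 10^-3 mol / 0.02032 L = 0.3769 mol/L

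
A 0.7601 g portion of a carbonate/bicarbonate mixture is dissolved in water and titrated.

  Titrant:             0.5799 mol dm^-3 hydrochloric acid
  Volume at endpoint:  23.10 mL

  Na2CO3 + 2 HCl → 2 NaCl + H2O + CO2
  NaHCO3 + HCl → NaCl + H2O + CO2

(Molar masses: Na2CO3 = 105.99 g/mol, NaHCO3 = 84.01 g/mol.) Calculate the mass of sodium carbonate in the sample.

0.6241 g

n(HCl) = 0.02310 × 0.5799 = 0.01340 mol
Let x = n(Na2CO3), y = n(NaHCO3).
Titrant: 2x + 1y = 0.01340;  mass: 105.99x + 84.01y = 0.7601
Solving, x = 5.889 × 10^-3 mol, y = 1.618 × 10^-3 mol
mass of Na2CO3 = 5.889 × 10^-3 × 105.99 = 0.6241 g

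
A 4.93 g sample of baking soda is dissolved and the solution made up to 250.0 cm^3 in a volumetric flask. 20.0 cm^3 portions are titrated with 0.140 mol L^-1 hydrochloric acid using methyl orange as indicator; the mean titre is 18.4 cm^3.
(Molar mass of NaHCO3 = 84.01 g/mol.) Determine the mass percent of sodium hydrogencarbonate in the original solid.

NaHCO3 + HCl → NaCl + H2O + CO2
n(HCl) per titration = 0.0184 × 0.140 = 2.58 × 10^-3 mol
n(NaHCO3) in each aliquot = 2.58 × 10^-3 mol (1:1 ratio)
n(NaHCO3) in the whole flask = 2.58 × 10^-3 × 250.0/20.0 = 0.0322 mol
mass of NaHCO3 = 0.0322 × 84.01 = 2.71 g
% NaHCO3 = 2.71 / 4.93 × 100 = 54.9 %

54.9 %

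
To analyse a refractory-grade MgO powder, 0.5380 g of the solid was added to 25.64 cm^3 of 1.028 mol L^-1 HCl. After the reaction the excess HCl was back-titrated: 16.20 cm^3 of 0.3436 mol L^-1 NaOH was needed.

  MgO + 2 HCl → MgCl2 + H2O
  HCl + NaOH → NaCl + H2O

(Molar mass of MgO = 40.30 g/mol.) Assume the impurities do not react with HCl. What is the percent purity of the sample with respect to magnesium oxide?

77.87 %

n(HCl) added = 0.02564 × 1.028 = 0.02636 mol
n(NaOH) used in back-titration = 0.01620 × 0.3436 = 5.566 × 10^-3 mol
n(HCl) left over = 5.566 × 10^-3 mol (1:1 ratio)
n(HCl) consumed by analyte = 0.02636 − 5.566 × 10^-3 = 0.02079 mol
From the 1:2 ratio, n(MgO) = 1/2 × 0.02079 = 0.01040 mol
mass of MgO = 0.01040 × 40.30 = 0.4190 g
% MgO = 0.4190 / 0.5380 × 100 = 77.87 %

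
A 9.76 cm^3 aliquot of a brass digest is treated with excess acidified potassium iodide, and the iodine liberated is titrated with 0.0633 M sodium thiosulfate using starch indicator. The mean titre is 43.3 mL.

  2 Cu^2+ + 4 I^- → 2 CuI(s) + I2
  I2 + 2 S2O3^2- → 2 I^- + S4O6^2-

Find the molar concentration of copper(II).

0.281 M

n(S2O3^2-) = 0.0433 × 0.0633 = 2.74 × 10^-3 mol
n(I2) = n(S2O3^2-)/2 = 1.37 × 10^-3 mol
From the 2:1 ratio, n(Cu2+) in the aliquot = 2/1 × 1.37 × 10^-3 = 2.74 × 10^-3 mol
[Cu2+] = 2.74 × 10^-3 / 0.00976 = 0.281 mol/L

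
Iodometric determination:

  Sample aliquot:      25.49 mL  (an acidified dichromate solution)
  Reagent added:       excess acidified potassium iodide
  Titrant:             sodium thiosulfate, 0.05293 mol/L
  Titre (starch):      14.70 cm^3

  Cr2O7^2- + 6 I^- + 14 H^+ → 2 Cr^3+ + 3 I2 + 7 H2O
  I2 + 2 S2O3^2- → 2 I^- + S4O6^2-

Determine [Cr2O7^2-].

n(S2O3^2-) = 0.01470 × 0.05293 = 7.781 × 10^-4 mol
n(I2) = n(S2O3^2-)/2 = 3.890 × 10^-4 mol
From the 1:3 ratio, n(Cr2O7^2-) in the aliquot = 1/3 × 3.890 × 10^-4 = 1.297 × 10^-4 mol
[Cr2O7^2-] = 1.297 × 10^-4 / 0.02549 = 0.005087 mol/L

0.005087 mol/L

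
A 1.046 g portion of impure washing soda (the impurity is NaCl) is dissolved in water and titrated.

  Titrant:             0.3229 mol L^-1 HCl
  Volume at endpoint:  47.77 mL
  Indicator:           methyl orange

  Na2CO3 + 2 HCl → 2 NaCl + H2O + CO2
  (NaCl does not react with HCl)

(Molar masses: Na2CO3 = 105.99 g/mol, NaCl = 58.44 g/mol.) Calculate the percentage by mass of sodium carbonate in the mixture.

78.15 %

n(HCl) = 0.04777 × 0.3229 = 0.01542 mol
Let x = n(Na2CO3), y = n(NaCl).
Titrant: 2x = 0.01542;  mass: 105.99x + 58.44y = 1.046
Solving, x = 7.712 × 10^-3 mol, y = 3.911 × 10^-3 mol
mass of Na2CO3 = 7.712 × 10^-3 × 105.99 = 0.8174 g
% Na2CO3 = 0.8174 / 1.046 × 100 = 78.15 %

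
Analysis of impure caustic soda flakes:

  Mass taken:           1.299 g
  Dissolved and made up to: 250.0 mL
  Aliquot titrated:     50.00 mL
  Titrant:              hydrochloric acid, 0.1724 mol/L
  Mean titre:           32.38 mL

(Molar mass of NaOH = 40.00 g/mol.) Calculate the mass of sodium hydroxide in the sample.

NaOH + HCl → NaCl + H2O
n(HCl) per titration = 0.03238 × 0.1724 = 5.582 × 10^-3 mol
n(NaOH) in each aliquot = 5.582 × 10^-3 mol (1:1 ratio)
n(NaOH) in the whole flask = 5.582 × 10^-3 × 250.0/50.00 = 0.02791 mol
mass of NaOH = 0.02791 × 40.00 = 1.116 g

1.116 g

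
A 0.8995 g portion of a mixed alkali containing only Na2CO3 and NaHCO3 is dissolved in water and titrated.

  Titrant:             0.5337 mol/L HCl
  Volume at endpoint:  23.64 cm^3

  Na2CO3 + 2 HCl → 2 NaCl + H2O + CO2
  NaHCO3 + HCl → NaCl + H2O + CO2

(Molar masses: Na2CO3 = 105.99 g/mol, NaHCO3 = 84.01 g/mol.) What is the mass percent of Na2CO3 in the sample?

30.47 %

n(HCl) = 0.02364 × 0.5337 = 0.01262 mol
Let x = n(Na2CO3), y = n(NaHCO3).
Titrant: 2x + 1y = 0.01262;  mass: 105.99x + 84.01y = 0.8995
Solving, x = 2.586 × 10^-3 mol, y = 7.444 × 10^-3 mol
mass of Na2CO3 = 2.586 × 10^-3 × 105.99 = 0.2741 g
% Na2CO3 = 0.2741 / 0.8995 × 100 = 30.47 %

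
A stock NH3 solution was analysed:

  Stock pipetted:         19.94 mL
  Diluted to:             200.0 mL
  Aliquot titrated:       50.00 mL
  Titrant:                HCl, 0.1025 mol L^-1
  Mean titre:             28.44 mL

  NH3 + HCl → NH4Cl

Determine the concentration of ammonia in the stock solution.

0.5848 mol/L

n(HCl) = 0.02844 × 0.1025 = 2.915 × 10^-3 mol
n(NH3) in the aliquot = 2.915 × 10^-3 mol (1:1 ratio)
[NH3]_dilute = 2.915 × 10^-3 / 0.05000 = 0.05830 mol/L
Dilution factor = 200.0 / 19.94 = 10.03
[NH3]_stock = 0.05830 × 10.03 = 0.5848 mol/L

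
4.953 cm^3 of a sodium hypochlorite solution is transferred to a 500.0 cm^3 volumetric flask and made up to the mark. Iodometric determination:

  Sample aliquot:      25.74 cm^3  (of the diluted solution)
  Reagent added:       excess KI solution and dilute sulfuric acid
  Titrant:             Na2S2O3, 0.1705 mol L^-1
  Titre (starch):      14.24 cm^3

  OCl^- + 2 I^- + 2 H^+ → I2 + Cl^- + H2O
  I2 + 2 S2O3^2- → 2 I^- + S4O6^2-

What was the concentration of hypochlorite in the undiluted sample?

n(S2O3^2-) = 0.01424 × 0.1705 = 2.428 × 10^-3 mol
n(I2) = n(S2O3^2-)/2 = 1.214 × 10^-3 mol
n(OCl^-) in the aliquot = 1.214 × 10^-3 mol (1:1 ratio)
[OCl^-]_dilute = 1.214 × 10^-3 / 0.02574 = 0.04716 mol/L
[OCl^-]_original = 0.04716 × 500.0/4.953 = 4.761 mol/L

4.761 mol/L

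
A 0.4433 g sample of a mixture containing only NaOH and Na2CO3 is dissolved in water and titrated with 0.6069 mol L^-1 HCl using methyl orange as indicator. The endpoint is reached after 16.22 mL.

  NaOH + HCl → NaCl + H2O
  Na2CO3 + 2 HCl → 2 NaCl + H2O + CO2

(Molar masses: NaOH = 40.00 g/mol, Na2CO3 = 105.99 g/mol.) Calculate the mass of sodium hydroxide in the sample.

n(HCl) = 0.01622 × 0.6069 = 9.844 × 10^-3 mol
Let x = n(NaOH), y = n(Na2CO3).
Titrant: 1x + 2y = 9.844 × 10^-3;  mass: 40.00x + 105.99y = 0.4433
Solving, x = 6.031 × 10^-3 mol, y = 1.906 × 10^-3 mol
mass of NaOH = 6.031 × 10^-3 × 40.00 = 0.2413 g

0.2413 g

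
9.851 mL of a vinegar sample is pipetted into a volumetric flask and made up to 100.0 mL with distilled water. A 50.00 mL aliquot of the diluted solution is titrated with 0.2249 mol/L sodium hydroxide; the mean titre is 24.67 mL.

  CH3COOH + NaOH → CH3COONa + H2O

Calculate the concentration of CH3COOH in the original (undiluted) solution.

1.126 mol/L

n(NaOH) = 0.02467 × 0.2249 = 5.548 × 10^-3 mol
n(CH3COOH) in the aliquot = 5.548 × 10^-3 mol (1:1 ratio)
[CH3COOH]_dilute = 5.548 × 10^-3 / 0.05000 = 0.1110 mol/L
Dilution factor = 100.0 / 9.851 = 10.15
[CH3COOH]_stock = 0.1110 × 10.15 = 1.126 mol/L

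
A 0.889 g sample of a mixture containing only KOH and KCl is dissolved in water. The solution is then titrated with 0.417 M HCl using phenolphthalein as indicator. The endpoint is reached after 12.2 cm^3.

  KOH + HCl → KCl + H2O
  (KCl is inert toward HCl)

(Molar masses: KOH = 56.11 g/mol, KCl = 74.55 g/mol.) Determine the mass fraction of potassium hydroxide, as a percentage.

32.1 %

n(HCl) = 0.0122 × 0.417 = 5.09 × 10^-3 mol
Let x = n(KOH), y = n(KCl).
Titrant: 1x = 5.09 × 10^-3;  mass: 56.11x + 74.55y = 0.889
Solving, x = 5.09 × 10^-3 mol, y = 8.10 × 10^-3 mol
mass of KOH = 5.09 × 10^-3 × 56.11 = 0.285 g
% KOH = 0.285 / 0.889 × 100 = 32.1 %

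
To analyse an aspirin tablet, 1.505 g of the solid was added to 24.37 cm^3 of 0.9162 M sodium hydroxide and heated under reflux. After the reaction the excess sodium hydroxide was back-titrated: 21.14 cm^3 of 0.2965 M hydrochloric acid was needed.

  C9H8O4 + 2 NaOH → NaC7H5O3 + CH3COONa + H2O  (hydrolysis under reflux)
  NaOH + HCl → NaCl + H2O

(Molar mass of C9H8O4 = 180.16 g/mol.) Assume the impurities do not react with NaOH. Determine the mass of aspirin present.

n(NaOH) added = 0.02437 × 0.9162 = 0.02233 mol
n(HCl) used in back-titration = 0.02114 × 0.2965 = 6.268 × 10^-3 mol
n(NaOH) left over = 6.268 × 10^-3 mol (1:1 ratio)
n(NaOH) consumed by analyte = 0.02233 − 6.268 × 10^-3 = 0.01606 mol
From the 1:2 ratio, n(C9H8O4) = 1/2 × 0.01606 = 8.030 × 10^-3 mol
mass of C9H8O4 = 8.030 × 10^-3 × 180.16 = 1.447 g

1.447 g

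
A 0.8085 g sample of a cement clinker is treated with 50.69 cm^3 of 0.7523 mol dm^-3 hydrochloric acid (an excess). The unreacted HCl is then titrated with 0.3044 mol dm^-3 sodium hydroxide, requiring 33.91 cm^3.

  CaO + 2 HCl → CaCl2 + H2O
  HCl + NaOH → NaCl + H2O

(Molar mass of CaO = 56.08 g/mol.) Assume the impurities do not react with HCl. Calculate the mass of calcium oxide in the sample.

0.7798 g

n(HCl) added = 0.05069 × 0.7523 = 0.03813 mol
n(NaOH) used in back-titration = 0.03391 × 0.3044 = 0.01032 mol
n(HCl) left over = 0.01032 mol (1:1 ratio)
n(HCl) consumed by analyte = 0.03813 − 0.01032 = 0.02781 mol
From the 1:2 ratio, n(CaO) = 1/2 × 0.02781 = 0.01391 mol
mass of CaO = 0.01391 × 56.08 = 0.7798 g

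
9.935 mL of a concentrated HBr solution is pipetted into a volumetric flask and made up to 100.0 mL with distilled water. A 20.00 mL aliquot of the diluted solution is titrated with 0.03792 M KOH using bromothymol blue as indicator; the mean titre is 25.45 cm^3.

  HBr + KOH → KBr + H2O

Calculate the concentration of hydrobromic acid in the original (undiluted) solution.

n(KOH) = 0.02545 × 0.03792 = 9.651 × 10^-4 mol
n(HBr) in the aliquot = 9.651 × 10^-4 mol (1:1 ratio)
[HBr]_dilute = 9.651 × 10^-4 / 0.02000 = 0.04825 mol/L
Dilution factor = 100.0 / 9.935 = 10.07
[HBr]_stock = 0.04825 × 10.07 = 0.4857 mol/L

0.4857 M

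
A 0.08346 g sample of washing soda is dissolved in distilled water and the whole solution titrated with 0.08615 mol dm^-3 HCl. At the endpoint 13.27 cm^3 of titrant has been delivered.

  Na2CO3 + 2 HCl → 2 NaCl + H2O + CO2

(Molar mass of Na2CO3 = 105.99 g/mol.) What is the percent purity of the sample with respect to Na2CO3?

72.59 %

n(HCl) = 0.01327 L × 0.08615 mol/L = 1.143 × 10^-3 mol
From the 1:2 ratio, n(Na2CO3) = 1/2 × 1.143 × 10^-3 = 5.716 × 10^-4 mol
mass of Na2CO3 = 5.716 × 10^-4 × 105.99 g/mol = 0.06058 g
% Na2CO3 = 0.06058 / 0.08346 × 100 = 72.59 %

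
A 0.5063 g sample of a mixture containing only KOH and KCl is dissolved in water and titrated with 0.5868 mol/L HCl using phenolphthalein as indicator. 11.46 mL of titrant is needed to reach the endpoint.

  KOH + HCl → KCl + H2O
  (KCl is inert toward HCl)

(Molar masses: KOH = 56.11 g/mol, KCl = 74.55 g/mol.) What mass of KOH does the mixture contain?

n(HCl) = 0.01146 × 0.5868 = 6.725 × 10^-3 mol
Let x = n(KOH), y = n(KCl).
Titrant: 1x = 6.725 × 10^-3;  mass: 56.11x + 74.55y = 0.5063
Solving, x = 6.725 × 10^-3 mol, y = 1.730 × 10^-3 mol
mass of KOH = 6.725 × 10^-3 × 56.11 = 0.3773 g

0.3773 g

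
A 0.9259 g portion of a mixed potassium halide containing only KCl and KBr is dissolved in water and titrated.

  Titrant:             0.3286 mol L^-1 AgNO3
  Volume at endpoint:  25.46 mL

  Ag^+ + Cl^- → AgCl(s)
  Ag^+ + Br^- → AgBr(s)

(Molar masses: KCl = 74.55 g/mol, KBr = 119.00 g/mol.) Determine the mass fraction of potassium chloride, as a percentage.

12.62 %

n(AgNO3) = 0.02546 × 0.3286 = 8.366 × 10^-3 mol
Let x = n(KCl), y = n(KBr).
Titrant: 1x + 1y = 8.366 × 10^-3;  mass: 74.55x + 119.00y = 0.9259
Solving, x = 1.567 × 10^-3 mol, y = 6.799 × 10^-3 mol
mass of KCl = 1.567 × 10^-3 × 74.55 = 0.1169 g
% KCl = 0.1169 / 0.9259 × 100 = 12.62 %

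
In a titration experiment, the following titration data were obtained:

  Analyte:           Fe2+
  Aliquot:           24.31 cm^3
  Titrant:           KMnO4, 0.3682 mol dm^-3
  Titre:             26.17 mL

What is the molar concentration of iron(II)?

1.982 mol/L

MnO4^- + 5 Fe^2+ + 8 H^+ → Mn^2+ + 5 Fe^3+ + 4 H2O
n(KMnO4) = 0.02617 L × 0.3682 mol/L = 9.636 × 10^-3 mol
From the 5:1 mole ratio, n(Fe2+) = 5/1 × 9.636 × 10^-3 = 0.04818 mol
[Fe2+] = 0.04818 mol / 0.02431 L = 1.982 mol/L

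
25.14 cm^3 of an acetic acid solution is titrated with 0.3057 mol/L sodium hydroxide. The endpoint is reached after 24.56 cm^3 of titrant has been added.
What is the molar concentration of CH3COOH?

0.2986 mol/L

CH3COOH + NaOH → CH3COONa + H2O
n(NaOH) = 0.02456 L × 0.3057 mol/L = 7.508 × 10^-3 mol
n(CH3COOH) = 7.508 × 10^-3 mol (1:1 mole ratio)
[CH3COOH] = 7.508 × 10^-3 mol / 0.02514 L = 0.2986 mol/L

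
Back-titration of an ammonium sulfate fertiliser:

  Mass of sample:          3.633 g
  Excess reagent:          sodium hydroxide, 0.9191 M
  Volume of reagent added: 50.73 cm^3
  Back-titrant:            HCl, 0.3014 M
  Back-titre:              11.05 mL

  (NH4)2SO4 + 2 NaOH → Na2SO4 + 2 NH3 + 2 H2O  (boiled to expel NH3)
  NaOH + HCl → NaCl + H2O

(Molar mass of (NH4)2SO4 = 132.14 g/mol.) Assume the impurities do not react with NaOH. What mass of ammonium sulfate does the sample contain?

2.861 g

n(NaOH) added = 0.05073 × 0.9191 = 0.04663 mol
n(HCl) used in back-titration = 0.01105 × 0.3014 = 3.330 × 10^-3 mol
n(NaOH) left over = 3.330 × 10^-3 mol (1:1 ratio)
n(NaOH) consumed by analyte = 0.04663 − 3.330 × 10^-3 = 0.04330 mol
From the 1:2 ratio, n((NH4)2SO4) = 1/2 × 0.04330 = 0.02165 mol
mass of (NH4)2SO4 = 0.02165 × 132.14 = 2.861 g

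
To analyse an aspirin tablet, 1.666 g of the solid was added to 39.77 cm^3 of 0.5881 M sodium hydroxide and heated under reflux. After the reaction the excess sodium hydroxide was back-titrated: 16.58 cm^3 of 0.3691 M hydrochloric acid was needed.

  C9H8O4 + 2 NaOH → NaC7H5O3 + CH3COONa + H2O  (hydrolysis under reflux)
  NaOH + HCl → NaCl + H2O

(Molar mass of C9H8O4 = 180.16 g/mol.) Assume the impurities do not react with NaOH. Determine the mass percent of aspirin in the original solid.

93.37 %

n(NaOH) added = 0.03977 × 0.5881 = 0.02339 mol
n(HCl) used in back-titration = 0.01658 × 0.3691 = 6.120 × 10^-3 mol
n(NaOH) left over = 6.120 × 10^-3 mol (1:1 ratio)
n(NaOH) consumed by analyte = 0.02339 − 6.120 × 10^-3 = 0.01727 mol
From the 1:2 ratio, n(C9H8O4) = 1/2 × 0.01727 = 8.635 × 10^-3 mol
mass of C9H8O4 = 8.635 × 10^-3 × 180.16 = 1.556 g
% C9H8O4 = 1.556 / 1.666 × 100 = 93.37 %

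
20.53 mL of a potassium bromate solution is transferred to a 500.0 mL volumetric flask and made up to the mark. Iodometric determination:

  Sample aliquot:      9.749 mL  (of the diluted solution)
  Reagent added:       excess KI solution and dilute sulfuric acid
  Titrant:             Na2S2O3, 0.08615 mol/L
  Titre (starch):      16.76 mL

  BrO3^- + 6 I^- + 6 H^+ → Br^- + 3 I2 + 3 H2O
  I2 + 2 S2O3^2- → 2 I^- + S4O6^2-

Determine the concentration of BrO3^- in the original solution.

n(S2O3^2-) = 0.01676 × 0.08615 = 1.444 × 10^-3 mol
n(I2) = n(S2O3^2-)/2 = 7.219 × 10^-4 mol
From the 1:3 ratio, n(BrO3^-) in the aliquot = 1/3 × 7.219 × 10^-4 = 2.406 × 10^-4 mol
[BrO3^-]_dilute = 2.406 × 10^-4 / 0.009749 = 0.02468 mol/L
[BrO3^-]_original = 0.02468 × 500.0/20.53 = 0.6012 mol/L

0.6012 mol/L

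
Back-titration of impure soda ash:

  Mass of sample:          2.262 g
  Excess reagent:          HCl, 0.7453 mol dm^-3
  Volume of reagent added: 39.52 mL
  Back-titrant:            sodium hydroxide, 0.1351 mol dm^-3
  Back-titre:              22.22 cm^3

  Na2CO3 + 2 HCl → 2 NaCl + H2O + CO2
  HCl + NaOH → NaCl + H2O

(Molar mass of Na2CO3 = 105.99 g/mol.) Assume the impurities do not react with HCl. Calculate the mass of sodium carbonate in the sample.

n(HCl) added = 0.03952 × 0.7453 = 0.02945 mol
n(NaOH) used in back-titration = 0.02222 × 0.1351 = 3.002 × 10^-3 mol
n(HCl) left over = 3.002 × 10^-3 mol (1:1 ratio)
n(HCl) consumed by analyte = 0.02945 − 3.002 × 10^-3 = 0.02645 mol
From the 1:2 ratio, n(Na2CO3) = 1/2 × 0.02645 = 0.01323 mol
mass of Na2CO3 = 0.01323 × 105.99 = 1.402 g

1.402 g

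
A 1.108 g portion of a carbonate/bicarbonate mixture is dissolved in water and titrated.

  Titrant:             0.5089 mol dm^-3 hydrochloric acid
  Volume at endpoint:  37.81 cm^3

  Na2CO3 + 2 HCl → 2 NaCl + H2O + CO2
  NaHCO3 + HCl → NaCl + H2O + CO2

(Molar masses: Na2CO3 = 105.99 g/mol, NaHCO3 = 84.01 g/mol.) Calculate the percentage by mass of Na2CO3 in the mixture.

78.41 %

n(HCl) = 0.03781 × 0.5089 = 0.01924 mol
Let x = n(Na2CO3), y = n(NaHCO3).
Titrant: 2x + 1y = 0.01924;  mass: 105.99x + 84.01y = 1.108
Solving, x = 8.197 × 10^-3 mol, y = 2.847 × 10^-3 mol
mass of Na2CO3 = 8.197 × 10^-3 × 105.99 = 0.8688 g
% Na2CO3 = 0.8688 / 1.108 × 100 = 78.41 %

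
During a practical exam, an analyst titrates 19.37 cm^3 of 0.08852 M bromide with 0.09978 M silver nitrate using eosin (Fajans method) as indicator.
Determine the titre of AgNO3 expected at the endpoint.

17.18 mL

Ag^+ + Br^- → AgBr(s)
n(Br-) = 0.01937 L × 0.08852 mol/L = 1.715 × 10^-3 mol
n(AgNO3) = 1.715 × 10^-3 mol (1:1 stoichiometry)
V(AgNO3) = 1.715 × 10^-3 mol / 0.09978 mol/L = 0.01718 L = 17.18 mL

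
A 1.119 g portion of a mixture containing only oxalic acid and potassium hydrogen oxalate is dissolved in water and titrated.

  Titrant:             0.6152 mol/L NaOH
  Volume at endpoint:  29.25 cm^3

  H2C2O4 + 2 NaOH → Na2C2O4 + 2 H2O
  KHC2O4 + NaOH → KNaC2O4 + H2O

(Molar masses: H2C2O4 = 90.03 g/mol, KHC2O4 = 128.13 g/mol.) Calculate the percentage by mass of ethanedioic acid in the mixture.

n(NaOH) = 0.02925 × 0.6152 = 0.01799 mol
Let x = n(H2C2O4), y = n(KHC2O4).
Titrant: 2x + 1y = 0.01799;  mass: 90.03x + 128.13y = 1.119
Solving, x = 7.139 × 10^-3 mol, y = 3.717 × 10^-3 mol
mass of H2C2O4 = 7.139 × 10^-3 × 90.03 = 0.6427 g
% H2C2O4 = 0.6427 / 1.119 × 100 = 57.43 %

57.43 %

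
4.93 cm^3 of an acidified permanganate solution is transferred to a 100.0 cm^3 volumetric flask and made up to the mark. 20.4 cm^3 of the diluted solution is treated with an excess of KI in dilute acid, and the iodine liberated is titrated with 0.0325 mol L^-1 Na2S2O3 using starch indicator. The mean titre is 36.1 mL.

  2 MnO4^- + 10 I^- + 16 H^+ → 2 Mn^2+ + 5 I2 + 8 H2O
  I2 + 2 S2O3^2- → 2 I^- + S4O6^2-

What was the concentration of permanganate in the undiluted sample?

n(S2O3^2-) = 0.0361 × 0.0325 = 1.17 × 10^-3 mol
n(I2) = n(S2O3^2-)/2 = 5.87 × 10^-4 mol
From the 2:5 ratio, n(MnO4^-) in the aliquot = 2/5 × 5.87 × 10^-4 = 2.35 × 10^-4 mol
[MnO4^-]_dilute = 2.35 × 10^-4 / 0.0204 = 0.0115 mol/L
[MnO4^-]_original = 0.0115 × 100.0/4.93 = 0.233 mol/L

0.233 mol/L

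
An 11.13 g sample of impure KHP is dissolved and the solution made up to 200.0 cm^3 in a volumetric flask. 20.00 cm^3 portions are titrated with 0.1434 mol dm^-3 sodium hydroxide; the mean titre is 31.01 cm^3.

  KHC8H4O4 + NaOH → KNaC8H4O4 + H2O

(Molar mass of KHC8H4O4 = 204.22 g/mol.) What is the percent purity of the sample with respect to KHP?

81.59 %

n(NaOH) per titration = 0.03101 × 0.1434 = 4.447 × 10^-3 mol
n(KHC8H4O4) in each aliquot = 4.447 × 10^-3 mol (1:1 ratio)
n(KHC8H4O4) in the whole flask = 4.447 × 10^-3 × 200.0/20.00 = 0.04447 mol
mass of KHC8H4O4 = 0.04447 × 204.22 = 9.081 g
% KHC8H4O4 = 9.081 / 11.13 × 100 = 81.59 %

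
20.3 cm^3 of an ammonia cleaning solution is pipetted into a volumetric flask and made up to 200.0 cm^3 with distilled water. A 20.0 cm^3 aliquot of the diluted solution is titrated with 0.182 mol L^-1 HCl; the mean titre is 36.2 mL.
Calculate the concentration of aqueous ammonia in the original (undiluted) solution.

NH3 + HCl → NH4Cl
n(HCl) = 0.0362 × 0.182 = 6.59 × 10^-3 mol
n(NH3) in the aliquot = 6.59 × 10^-3 mol (1:1 ratio)
[NH3]_dilute = 6.59 × 10^-3 / 0.0200 = 0.329 mol/L
Dilution factor = 200.0 / 20.3 = 9.852
[NH3]_stock = 0.329 × 9.852 = 3.25 mol/L

3.25 mol/L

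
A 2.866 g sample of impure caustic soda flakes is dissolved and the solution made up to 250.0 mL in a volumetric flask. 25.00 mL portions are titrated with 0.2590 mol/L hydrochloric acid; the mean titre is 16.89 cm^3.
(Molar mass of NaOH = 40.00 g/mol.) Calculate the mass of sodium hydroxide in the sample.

1.750 g

NaOH + HCl → NaCl + H2O
n(HCl) per titration = 0.01689 × 0.2590 = 4.375 × 10^-3 mol
n(NaOH) in each aliquot = 4.375 × 10^-3 mol (1:1 ratio)
n(NaOH) in the whole flask = 4.375 × 10^-3 × 250.0/25.00 = 0.04375 mol
mass of NaOH = 0.04375 × 40.00 = 1.750 g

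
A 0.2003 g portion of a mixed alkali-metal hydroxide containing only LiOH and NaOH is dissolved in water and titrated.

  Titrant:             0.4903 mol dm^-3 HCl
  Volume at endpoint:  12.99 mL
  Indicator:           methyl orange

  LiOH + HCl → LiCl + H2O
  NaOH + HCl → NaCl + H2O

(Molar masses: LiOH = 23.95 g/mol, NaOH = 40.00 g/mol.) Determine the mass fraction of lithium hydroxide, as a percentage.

40.57 %

n(HCl) = 0.01299 × 0.4903 = 6.369 × 10^-3 mol
Let x = n(LiOH), y = n(NaOH).
Titrant: 1x + 1y = 6.369 × 10^-3;  mass: 23.95x + 40.00y = 0.2003
Solving, x = 3.393 × 10^-3 mol, y = 2.976 × 10^-3 mol
mass of LiOH = 3.393 × 10^-3 × 23.95 = 0.08127 g
% LiOH = 0.08127 / 0.2003 × 100 = 40.57 %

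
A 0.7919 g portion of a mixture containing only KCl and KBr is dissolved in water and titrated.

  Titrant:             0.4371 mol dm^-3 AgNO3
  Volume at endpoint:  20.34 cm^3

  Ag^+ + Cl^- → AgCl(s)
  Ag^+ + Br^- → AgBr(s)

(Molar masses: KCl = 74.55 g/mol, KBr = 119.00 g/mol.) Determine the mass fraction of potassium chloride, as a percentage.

56.35 %

n(AgNO3) = 0.02034 × 0.4371 = 8.891 × 10^-3 mol
Let x = n(KCl), y = n(KBr).
Titrant: 1x + 1y = 8.891 × 10^-3;  mass: 74.55x + 119.00y = 0.7919
Solving, x = 5.986 × 10^-3 mol, y = 2.904 × 10^-3 mol
mass of KCl = 5.986 × 10^-3 × 74.55 = 0.4463 g
% KCl = 0.4463 / 0.7919 × 100 = 56.35 %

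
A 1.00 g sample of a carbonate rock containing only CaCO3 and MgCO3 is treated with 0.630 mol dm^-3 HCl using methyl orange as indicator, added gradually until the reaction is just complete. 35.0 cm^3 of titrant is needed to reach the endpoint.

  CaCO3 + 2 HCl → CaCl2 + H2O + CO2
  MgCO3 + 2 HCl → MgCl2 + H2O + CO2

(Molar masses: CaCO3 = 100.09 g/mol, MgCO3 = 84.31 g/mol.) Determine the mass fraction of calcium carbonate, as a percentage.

n(HCl) = 0.0350 × 0.630 = 0.0221 mol
Let x = n(CaCO3), y = n(MgCO3).
Titrant: 2x + 2y = 0.0221;  mass: 100.09x + 84.31y = 1.00
Solving, x = 4.47 × 10^-3 mol, y = 6.56 × 10^-3 mol
mass of CaCO3 = 4.47 × 10^-3 × 100.09 = 0.447 g
% CaCO3 = 0.447 / 1.00 × 100 = 44.7 %

44.7 %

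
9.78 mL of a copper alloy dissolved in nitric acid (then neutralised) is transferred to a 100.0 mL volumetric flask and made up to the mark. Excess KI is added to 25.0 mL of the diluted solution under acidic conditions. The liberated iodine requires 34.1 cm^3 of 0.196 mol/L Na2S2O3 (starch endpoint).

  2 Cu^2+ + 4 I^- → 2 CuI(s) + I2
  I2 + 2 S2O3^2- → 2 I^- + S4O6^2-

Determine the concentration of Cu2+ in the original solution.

n(S2O3^2-) = 0.0341 × 0.196 = 6.68 × 10^-3 mol
n(I2) = n(S2O3^2-)/2 = 3.34 × 10^-3 mol
From the 2:1 ratio, n(Cu2+) in the aliquot = 2/1 × 3.34 × 10^-3 = 6.68 × 10^-3 mol
[Cu2+]_dilute = 6.68 × 10^-3 / 0.0250 = 0.267 mol/L
[Cu2+]_original = 0.267 × 100.0/9.78 = 2.73 mol/L

2.73 mol/L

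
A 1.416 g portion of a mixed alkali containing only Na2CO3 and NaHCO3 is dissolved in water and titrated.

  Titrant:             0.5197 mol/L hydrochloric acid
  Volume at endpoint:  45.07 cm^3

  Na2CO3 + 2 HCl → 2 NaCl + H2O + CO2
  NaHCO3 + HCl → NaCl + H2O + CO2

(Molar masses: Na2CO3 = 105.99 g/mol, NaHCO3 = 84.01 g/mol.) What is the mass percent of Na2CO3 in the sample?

66.58 %

n(HCl) = 0.04507 × 0.5197 = 0.02342 mol
Let x = n(Na2CO3), y = n(NaHCO3).
Titrant: 2x + 1y = 0.02342;  mass: 105.99x + 84.01y = 1.416
Solving, x = 8.895 × 10^-3 mol, y = 5.633 × 10^-3 mol
mass of Na2CO3 = 8.895 × 10^-3 × 105.99 = 0.9428 g
% Na2CO3 = 0.9428 / 1.416 × 100 = 66.58 %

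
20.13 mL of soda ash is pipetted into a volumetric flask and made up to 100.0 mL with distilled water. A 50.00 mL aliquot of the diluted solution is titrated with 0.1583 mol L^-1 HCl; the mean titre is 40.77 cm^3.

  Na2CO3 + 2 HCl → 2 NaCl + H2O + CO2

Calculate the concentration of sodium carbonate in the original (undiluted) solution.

0.3206 mol/L

n(HCl) = 0.04077 × 0.1583 = 6.454 × 10^-3 mol
From the 1:2 ratio, n(Na2CO3) in the aliquot = 1/2 × 6.454 × 10^-3 = 3.227 × 10^-3 mol
[Na2CO3]_dilute = 3.227 × 10^-3 / 0.05000 = 0.06454 mol/L
Dilution factor = 100.0 / 20.13 = 4.968
[Na2CO3]_stock = 0.06454 × 4.968 = 0.3206 mol/L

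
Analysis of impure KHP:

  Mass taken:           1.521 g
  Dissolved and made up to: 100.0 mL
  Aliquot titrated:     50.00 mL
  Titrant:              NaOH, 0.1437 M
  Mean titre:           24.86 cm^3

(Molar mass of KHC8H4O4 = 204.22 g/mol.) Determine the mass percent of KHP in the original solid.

KHC8H4O4 + NaOH → KNaC8H4O4 + H2O
n(NaOH) per titration = 0.02486 × 0.1437 = 3.572 × 10^-3 mol
n(KHC8H4O4) in each aliquot = 3.572 × 10^-3 mol (1:1 ratio)
n(KHC8H4O4) in the whole flask = 3.572 × 10^-3 × 100.0/50.00 = 7.145 × 10^-3 mol
mass of KHC8H4O4 = 7.145 × 10^-3 × 204.22 = 1.459 g
% KHC8H4O4 = 1.459 / 1.521 × 100 = 95.93 %

95.93 %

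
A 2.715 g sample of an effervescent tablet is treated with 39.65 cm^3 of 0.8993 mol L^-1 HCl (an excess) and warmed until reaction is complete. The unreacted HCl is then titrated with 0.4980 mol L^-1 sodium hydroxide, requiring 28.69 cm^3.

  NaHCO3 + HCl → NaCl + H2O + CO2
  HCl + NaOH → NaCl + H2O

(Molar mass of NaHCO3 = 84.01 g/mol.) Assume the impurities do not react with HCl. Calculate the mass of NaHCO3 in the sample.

1.795 g

n(HCl) added = 0.03965 × 0.8993 = 0.03566 mol
n(NaOH) used in back-titration = 0.02869 × 0.4980 = 0.01429 mol
n(HCl) left over = 0.01429 mol (1:1 ratio)
n(HCl) consumed by analyte = 0.03566 − 0.01429 = 0.02137 mol
n(NaHCO3) = 0.02137 mol (1:1 ratio)
mass of NaHCO3 = 0.02137 × 84.01 = 1.795 g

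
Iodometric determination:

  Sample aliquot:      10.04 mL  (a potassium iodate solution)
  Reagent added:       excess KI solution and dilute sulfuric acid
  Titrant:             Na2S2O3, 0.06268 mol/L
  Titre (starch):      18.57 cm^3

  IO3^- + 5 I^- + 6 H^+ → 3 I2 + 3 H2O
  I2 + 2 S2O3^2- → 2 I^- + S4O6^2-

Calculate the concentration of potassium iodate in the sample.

n(S2O3^2-) = 0.01857 × 0.06268 = 1.164 × 10^-3 mol
n(I2) = n(S2O3^2-)/2 = 5.820 × 10^-4 mol
From the 1:3 ratio, n(IO3^-) in the aliquot = 1/3 × 5.820 × 10^-4 = 1.940 × 10^-4 mol
[IO3^-] = 1.940 × 10^-4 / 0.01004 = 0.01932 mol/L

0.01932 mol/L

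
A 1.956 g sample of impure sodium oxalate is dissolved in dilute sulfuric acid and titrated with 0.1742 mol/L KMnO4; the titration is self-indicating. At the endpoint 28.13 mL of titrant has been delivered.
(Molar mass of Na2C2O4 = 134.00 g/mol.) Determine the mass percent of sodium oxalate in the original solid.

2 MnO4^- + 5 C2O4^2- + 16 H^+ → 2 Mn^2+ + 10 CO2 + 8 H2O
n(KMnO4) = 0.02813 L × 0.1742 mol/L = 4.900 × 10^-3 mol
From the 5:2 ratio, n(Na2C2O4) = 5/2 × 4.900 × 10^-3 = 0.01225 mol
mass of Na2C2O4 = 0.01225 × 134.00 g/mol = 1.642 g
% Na2C2O4 = 1.642 / 1.956 × 100 = 83.93 %

83.93 %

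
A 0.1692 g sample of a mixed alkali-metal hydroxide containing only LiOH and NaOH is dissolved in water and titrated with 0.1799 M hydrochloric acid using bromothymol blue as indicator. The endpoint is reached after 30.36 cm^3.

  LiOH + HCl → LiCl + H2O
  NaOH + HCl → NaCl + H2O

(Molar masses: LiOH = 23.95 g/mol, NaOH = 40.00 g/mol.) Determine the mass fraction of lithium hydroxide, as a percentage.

n(HCl) = 0.03036 × 0.1799 = 5.462 × 10^-3 mol
Let x = n(LiOH), y = n(NaOH).
Titrant: 1x + 1y = 5.462 × 10^-3;  mass: 23.95x + 40.00y = 0.1692
Solving, x = 3.070 × 10^-3 mol, y = 2.392 × 10^-3 mol
mass of LiOH = 3.070 × 10^-3 × 23.95 = 0.07352 g
% LiOH = 0.07352 / 0.1692 × 100 = 43.45 %

43.45 %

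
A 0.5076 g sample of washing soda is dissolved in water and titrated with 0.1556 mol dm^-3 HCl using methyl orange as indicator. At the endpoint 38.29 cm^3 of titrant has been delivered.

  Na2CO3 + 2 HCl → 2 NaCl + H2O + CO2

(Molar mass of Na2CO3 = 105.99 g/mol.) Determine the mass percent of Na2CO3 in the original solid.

62.20 %

n(HCl) = 0.03829 L × 0.1556 mol/L = 5.958 × 10^-3 mol
From the 1:2 ratio, n(Na2CO3) = 1/2 × 5.958 × 10^-3 = 2.979 × 10^-3 mol
mass of Na2CO3 = 2.979 × 10^-3 × 105.99 g/mol = 0.3157 g
% Na2CO3 = 0.3157 / 0.5076 × 100 = 62.20 %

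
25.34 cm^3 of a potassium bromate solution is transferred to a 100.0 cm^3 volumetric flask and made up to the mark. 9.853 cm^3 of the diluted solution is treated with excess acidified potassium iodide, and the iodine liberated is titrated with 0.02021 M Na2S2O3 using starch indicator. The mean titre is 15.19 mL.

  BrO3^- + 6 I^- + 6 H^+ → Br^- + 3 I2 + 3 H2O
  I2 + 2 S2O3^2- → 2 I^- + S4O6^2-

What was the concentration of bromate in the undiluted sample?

0.02049 M

n(S2O3^2-) = 0.01519 × 0.02021 = 3.070 × 10^-4 mol
n(I2) = n(S2O3^2-)/2 = 1.535 × 10^-4 mol
From the 1:3 ratio, n(BrO3^-) in the aliquot = 1/3 × 1.535 × 10^-4 = 5.116 × 10^-5 mol
[BrO3^-]_dilute = 5.116 × 10^-5 / 0.009853 = 0.005193 mol/L
[BrO3^-]_original = 0.005193 × 100.0/25.34 = 0.02049 mol/L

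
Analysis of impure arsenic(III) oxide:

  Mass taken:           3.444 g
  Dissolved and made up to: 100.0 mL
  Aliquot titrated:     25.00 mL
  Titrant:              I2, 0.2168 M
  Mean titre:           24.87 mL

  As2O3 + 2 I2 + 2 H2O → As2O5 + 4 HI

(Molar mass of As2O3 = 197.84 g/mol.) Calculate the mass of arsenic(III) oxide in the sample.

2.133 g

n(I2) per titration = 0.02487 × 0.2168 = 5.392 × 10^-3 mol
From the 1:2 ratio, n(As2O3) in each aliquot = 1/2 × 5.392 × 10^-3 = 2.696 × 10^-3 mol
n(As2O3) in the whole flask = 2.696 × 10^-3 × 100.0/25.00 = 0.01078 mol
mass of As2O3 = 0.01078 × 197.84 = 2.133 g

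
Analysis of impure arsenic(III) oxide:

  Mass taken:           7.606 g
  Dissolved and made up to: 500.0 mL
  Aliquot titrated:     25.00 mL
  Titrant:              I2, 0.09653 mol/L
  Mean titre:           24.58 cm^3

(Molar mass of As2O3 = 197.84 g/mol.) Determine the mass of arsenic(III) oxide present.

4.694 g

As2O3 + 2 I2 + 2 H2O → As2O5 + 4 HI
n(I2) per titration = 0.02458 × 0.09653 = 2.373 × 10^-3 mol
From the 1:2 ratio, n(As2O3) in each aliquot = 1/2 × 2.373 × 10^-3 = 1.186 × 10^-3 mol
n(As2O3) in the whole flask = 1.186 × 10^-3 × 500.0/25.00 = 0.02373 mol
mass of As2O3 = 0.02373 × 197.84 = 4.694 g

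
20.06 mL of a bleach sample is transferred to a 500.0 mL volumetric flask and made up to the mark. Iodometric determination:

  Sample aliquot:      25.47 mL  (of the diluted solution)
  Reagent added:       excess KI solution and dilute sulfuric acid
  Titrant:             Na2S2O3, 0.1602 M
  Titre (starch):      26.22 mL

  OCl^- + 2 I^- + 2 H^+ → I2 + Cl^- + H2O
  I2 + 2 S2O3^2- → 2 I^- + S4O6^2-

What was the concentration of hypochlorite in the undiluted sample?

n(S2O3^2-) = 0.02622 × 0.1602 = 4.200 × 10^-3 mol
n(I2) = n(S2O3^2-)/2 = 2.100 × 10^-3 mol
n(OCl^-) in the aliquot = 2.100 × 10^-3 mol (1:1 ratio)
[OCl^-]_dilute = 2.100 × 10^-3 / 0.02547 = 0.08246 mol/L
[OCl^-]_original = 0.08246 × 500.0/20.06 = 2.055 mol/L

2.055 M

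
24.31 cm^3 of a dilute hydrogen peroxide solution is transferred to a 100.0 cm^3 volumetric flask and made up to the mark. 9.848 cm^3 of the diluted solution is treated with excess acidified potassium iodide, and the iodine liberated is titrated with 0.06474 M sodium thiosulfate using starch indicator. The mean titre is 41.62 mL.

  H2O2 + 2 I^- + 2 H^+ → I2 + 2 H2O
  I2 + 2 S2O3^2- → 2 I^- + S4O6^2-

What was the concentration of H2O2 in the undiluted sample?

n(S2O3^2-) = 0.04162 × 0.06474 = 2.694 × 10^-3 mol
n(I2) = n(S2O3^2-)/2 = 1.347 × 10^-3 mol
n(H2O2) in the aliquot = 1.347 × 10^-3 mol (1:1 ratio)
[H2O2]_dilute = 1.347 × 10^-3 / 0.009848 = 0.1368 mol/L
[H2O2]_original = 0.1368 × 100.0/24.31 = 0.5627 mol/L

0.5627 M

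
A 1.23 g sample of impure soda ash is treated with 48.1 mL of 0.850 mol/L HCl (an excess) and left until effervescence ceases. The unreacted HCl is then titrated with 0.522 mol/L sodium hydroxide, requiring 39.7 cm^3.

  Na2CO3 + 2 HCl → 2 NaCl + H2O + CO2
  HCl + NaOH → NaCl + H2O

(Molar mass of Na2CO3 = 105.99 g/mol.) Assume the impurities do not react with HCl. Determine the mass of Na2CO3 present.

n(HCl) added = 0.0481 × 0.850 = 0.0409 mol
n(NaOH) used in back-titration = 0.0397 × 0.522 = 0.0207 mol
n(HCl) left over = 0.0207 mol (1:1 ratio)
n(HCl) consumed by analyte = 0.0409 − 0.0207 = 0.0202 mol
From the 1:2 ratio, n(Na2CO3) = 1/2 × 0.0202 = 0.0101 mol
mass of Na2CO3 = 0.0101 × 105.99 = 1.07 g

1.07 g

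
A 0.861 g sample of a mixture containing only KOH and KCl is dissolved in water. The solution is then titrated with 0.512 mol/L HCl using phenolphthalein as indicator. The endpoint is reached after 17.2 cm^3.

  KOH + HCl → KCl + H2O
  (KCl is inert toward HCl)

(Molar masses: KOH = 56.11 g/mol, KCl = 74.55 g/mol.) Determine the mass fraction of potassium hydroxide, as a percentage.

n(HCl) = 0.0172 × 0.512 = 8.81 × 10^-3 mol
Let x = n(KOH), y = n(KCl).
Titrant: 1x = 8.81 × 10^-3;  mass: 56.11x + 74.55y = 0.861
Solving, x = 8.81 × 10^-3 mol, y = 4.92 × 10^-3 mol
mass of KOH = 8.81 × 10^-3 × 56.11 = 0.494 g
% KOH = 0.494 / 0.861 × 100 = 57.4 %

57.4 %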